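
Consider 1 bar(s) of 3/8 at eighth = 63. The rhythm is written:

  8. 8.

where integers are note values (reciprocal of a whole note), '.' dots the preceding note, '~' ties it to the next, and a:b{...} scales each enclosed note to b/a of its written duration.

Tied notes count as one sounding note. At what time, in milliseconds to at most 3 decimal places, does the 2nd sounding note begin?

note 2 onset = 3/2b = 1428.571ms

1. 0.0ms @ 0 + 1428.571ms (3/2)
2. 1428.571ms @ 3/2 + 1428.571ms (3/2)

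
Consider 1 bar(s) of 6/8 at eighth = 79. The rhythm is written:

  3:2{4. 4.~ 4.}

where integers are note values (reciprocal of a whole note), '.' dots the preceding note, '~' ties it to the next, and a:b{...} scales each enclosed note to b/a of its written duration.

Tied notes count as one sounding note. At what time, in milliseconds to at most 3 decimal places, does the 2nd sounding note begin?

1. 0.0ms @ 0 + 1518.987ms (2)
2. 1518.987ms @ 2 + 3037.975ms (4)

note 2 onset = 2b = 1518.987ms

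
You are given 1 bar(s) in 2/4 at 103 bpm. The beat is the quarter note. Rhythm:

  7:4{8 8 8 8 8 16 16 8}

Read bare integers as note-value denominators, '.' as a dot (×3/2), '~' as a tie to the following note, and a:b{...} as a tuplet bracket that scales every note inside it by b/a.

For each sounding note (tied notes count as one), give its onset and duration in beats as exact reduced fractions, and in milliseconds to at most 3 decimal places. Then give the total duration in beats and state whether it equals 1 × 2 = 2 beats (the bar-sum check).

1) 0.0ms=0b +166.436ms=2/7b
2) 166.436ms=2/7b +166.436ms=2/7b
3) 332.871ms=4/7b +166.436ms=2/7b
4) 499.307ms=6/7b +166.436ms=2/7b
5) 665.742ms=8/7b +166.436ms=2/7b
6) 832.178ms=10/7b +83.218ms=1/7b
7) 915.395ms=11/7b +83.218ms=1/7b
8) 998.613ms=12/7b +166.436ms=2/7b
Σ=2b of 2 (103bpm 2/4) — PASS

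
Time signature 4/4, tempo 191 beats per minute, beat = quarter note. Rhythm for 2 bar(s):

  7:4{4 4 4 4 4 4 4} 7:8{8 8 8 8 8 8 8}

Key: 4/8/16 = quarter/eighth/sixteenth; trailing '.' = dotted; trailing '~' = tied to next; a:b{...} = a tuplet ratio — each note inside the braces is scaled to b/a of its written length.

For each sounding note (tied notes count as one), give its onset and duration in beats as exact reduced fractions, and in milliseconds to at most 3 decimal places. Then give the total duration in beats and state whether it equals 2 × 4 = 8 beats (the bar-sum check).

1) 0.0ms=0b +179.506ms=4/7b
2) 179.506ms=4/7b +179.506ms=4/7b
3) 359.013ms=8/7b +179.506ms=4/7b
4) 538.519ms=12/7b +179.506ms=4/7b
5) 718.025ms=16/7b +179.506ms=4/7b
6) 897.532ms=20/7b +179.506ms=4/7b
7) 1077.038ms=24/7b +179.506ms=4/7b
8) 1256.545ms=4b +179.506ms=4/7b
9) 1436.051ms=32/7b +179.506ms=4/7b
10) 1615.557ms=36/7b +179.506ms=4/7b
11) 1795.064ms=40/7b +179.506ms=4/7b
12) 1974.57ms=44/7b +179.506ms=4/7b
13) 2154.076ms=48/7b +179.506ms=4/7b
14) 2333.583ms=52/7b +179.506ms=4/7b
Σ=8b of 8 (191bpm 4/4) — PASS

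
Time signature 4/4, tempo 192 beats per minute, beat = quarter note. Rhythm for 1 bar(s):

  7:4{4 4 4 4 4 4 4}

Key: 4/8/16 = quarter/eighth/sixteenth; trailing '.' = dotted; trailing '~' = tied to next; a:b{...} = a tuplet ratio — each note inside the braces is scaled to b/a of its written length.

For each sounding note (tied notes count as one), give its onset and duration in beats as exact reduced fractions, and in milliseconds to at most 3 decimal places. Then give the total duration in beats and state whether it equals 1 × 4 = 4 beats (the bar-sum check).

1) 0.0ms=0b +178.571ms=4/7b
2) 178.571ms=4/7b +178.571ms=4/7b
3) 357.143ms=8/7b +178.571ms=4/7b
4) 535.714ms=12/7b +178.571ms=4/7b
5) 714.286ms=16/7b +178.571ms=4/7b
6) 892.857ms=20/7b +178.571ms=4/7b
7) 1071.429ms=24/7b +178.571ms=4/7b
Σ=4b of 4 (192bpm 4/4) — PASS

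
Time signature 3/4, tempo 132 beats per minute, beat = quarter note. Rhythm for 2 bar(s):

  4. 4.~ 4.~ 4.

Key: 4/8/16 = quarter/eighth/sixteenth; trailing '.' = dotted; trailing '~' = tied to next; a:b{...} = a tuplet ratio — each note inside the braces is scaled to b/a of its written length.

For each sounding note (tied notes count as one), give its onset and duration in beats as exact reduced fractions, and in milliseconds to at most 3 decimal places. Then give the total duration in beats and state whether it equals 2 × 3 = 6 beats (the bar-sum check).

1) 0.0ms=0b +681.818ms=3/2b
2) 681.818ms=3/2b +2045.455ms=9/2b
Σ=6b of 6 (132bpm 3/4) — PASS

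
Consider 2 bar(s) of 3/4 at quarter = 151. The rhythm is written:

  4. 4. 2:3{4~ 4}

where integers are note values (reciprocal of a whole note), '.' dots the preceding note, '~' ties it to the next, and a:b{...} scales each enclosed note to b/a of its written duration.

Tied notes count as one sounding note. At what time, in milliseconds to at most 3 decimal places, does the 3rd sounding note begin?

1. 0.0ms @ 0 + 596.026ms (3/2)
2. 596.026ms @ 3/2 + 596.026ms (3/2)
3. 1192.053ms @ 3 + 1192.053ms (3)

note 3 onset = 3b = 1192.053ms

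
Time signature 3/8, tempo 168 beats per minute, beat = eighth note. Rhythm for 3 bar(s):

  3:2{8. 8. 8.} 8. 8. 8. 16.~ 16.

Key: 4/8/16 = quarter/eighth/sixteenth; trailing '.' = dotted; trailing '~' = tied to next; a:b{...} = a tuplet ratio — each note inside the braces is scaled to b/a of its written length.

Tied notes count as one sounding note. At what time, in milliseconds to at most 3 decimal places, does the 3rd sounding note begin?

note 3 onset = 2b = 714.286ms

1. 0.0ms @ 0 + 357.143ms (1)
2. 357.143ms @ 1 + 357.143ms (1)
3. 714.286ms @ 2 + 357.143ms (1)
4. 1071.429ms @ 3 + 535.714ms (3/2)
5. 1607.143ms @ 9/2 + 535.714ms (3/2)
6. 2142.857ms @ 6 + 535.714ms (3/2)
7. 2678.571ms @ 15/2 + 535.714ms (3/2)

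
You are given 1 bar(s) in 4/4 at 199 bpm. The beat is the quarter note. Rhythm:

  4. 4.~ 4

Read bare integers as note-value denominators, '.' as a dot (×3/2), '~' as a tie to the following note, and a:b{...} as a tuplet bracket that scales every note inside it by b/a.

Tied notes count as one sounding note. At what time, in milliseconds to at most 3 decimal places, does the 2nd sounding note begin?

1. 0.0ms @ 0 + 452.261ms (3/2)
2. 452.261ms @ 3/2 + 753.769ms (5/2)

note 2 onset = 3/2b = 452.261ms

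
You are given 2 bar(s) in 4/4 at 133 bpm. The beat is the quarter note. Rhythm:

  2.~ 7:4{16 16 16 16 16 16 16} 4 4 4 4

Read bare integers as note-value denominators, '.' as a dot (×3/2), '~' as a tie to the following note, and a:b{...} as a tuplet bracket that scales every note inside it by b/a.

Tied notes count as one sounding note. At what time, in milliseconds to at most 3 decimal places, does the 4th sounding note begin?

note 4 onset = 24/7b = 1546.724ms

1. 0.0ms @ 0 + 1417.83ms (22/7)
2. 1417.83ms @ 22/7 + 64.447ms (1/7)
3. 1482.277ms @ 23/7 + 64.447ms (1/7)
4. 1546.724ms @ 24/7 + 64.447ms (1/7)
5. 1611.171ms @ 25/7 + 64.447ms (1/7)
6. 1675.618ms @ 26/7 + 64.447ms (1/7)
7. 1740.064ms @ 27/7 + 64.447ms (1/7)
8. 1804.511ms @ 4 + 451.128ms (1)
9. 2255.639ms @ 5 + 451.128ms (1)
10. 2706.767ms @ 6 + 451.128ms (1)
11. 3157.895ms @ 7 + 451.128ms (1)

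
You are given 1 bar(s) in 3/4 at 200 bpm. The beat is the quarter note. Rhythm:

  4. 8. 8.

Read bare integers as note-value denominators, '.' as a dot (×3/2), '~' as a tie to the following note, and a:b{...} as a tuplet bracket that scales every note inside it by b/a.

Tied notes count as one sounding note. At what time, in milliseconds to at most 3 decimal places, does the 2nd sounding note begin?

note 2 onset = 3/2b = 450.0ms

1. 0.0ms @ 0 + 450.0ms (3/2)
2. 450.0ms @ 3/2 + 225.0ms (3/4)
3. 675.0ms @ 9/4 + 225.0ms (3/4)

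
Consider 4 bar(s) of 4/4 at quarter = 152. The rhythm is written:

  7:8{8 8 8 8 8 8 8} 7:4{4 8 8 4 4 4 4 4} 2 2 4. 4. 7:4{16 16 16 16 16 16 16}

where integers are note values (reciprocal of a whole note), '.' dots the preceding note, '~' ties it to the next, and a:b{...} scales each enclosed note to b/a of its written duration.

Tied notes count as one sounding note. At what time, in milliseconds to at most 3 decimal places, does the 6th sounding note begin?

note 6 onset = 20/7b = 1127.82ms

1. 0.0ms @ 0 + 225.564ms (4/7)
2. 225.564ms @ 4/7 + 225.564ms (4/7)
3. 451.128ms @ 8/7 + 225.564ms (4/7)
4. 676.692ms @ 12/7 + 225.564ms (4/7)
5. 902.256ms @ 16/7 + 225.564ms (4/7)
6. 1127.82ms @ 20/7 + 225.564ms (4/7)
7. 1353.383ms @ 24/7 + 225.564ms (4/7)
8. 1578.947ms @ 4 + 225.564ms (4/7)
9. 1804.511ms @ 32/7 + 112.782ms (2/7)
10. 1917.293ms @ 34/7 + 112.782ms (2/7)
11. 2030.075ms @ 36/7 + 225.564ms (4/7)
12. 2255.639ms @ 40/7 + 225.564ms (4/7)
13. 2481.203ms @ 44/7 + 225.564ms (4/7)
14. 2706.767ms @ 48/7 + 225.564ms (4/7)
15. 2932.331ms @ 52/7 + 225.564ms (4/7)
16. 3157.895ms @ 8 + 789.474ms (2)
17. 3947.368ms @ 10 + 789.474ms (2)
18. 4736.842ms @ 12 + 592.105ms (3/2)
19. 5328.947ms @ 27/2 + 592.105ms (3/2)
20. 5921.053ms @ 15 + 56.391ms (1/7)
21. 5977.444ms @ 106/7 + 56.391ms (1/7)
22. 6033.835ms @ 107/7 + 56.391ms (1/7)
23. 6090.226ms @ 108/7 + 56.391ms (1/7)
24. 6146.617ms @ 109/7 + 56.391ms (1/7)
25. 6203.008ms @ 110/7 + 56.391ms (1/7)
26. 6259.398ms @ 111/7 + 56.391ms (1/7)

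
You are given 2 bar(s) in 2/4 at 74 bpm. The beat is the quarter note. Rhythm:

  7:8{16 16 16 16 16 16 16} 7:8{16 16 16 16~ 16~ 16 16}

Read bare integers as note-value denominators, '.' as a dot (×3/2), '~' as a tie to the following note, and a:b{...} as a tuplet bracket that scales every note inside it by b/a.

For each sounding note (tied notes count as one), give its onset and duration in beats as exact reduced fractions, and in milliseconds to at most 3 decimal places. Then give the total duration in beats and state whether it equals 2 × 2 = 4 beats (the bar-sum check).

1) 0.0ms=0b +231.66ms=2/7b
2) 231.66ms=2/7b +231.66ms=2/7b
3) 463.32ms=4/7b +231.66ms=2/7b
4) 694.981ms=6/7b +231.66ms=2/7b
5) 926.641ms=8/7b +231.66ms=2/7b
6) 1158.301ms=10/7b +231.66ms=2/7b
7) 1389.961ms=12/7b +231.66ms=2/7b
8) 1621.622ms=2b +231.66ms=2/7b
9) 1853.282ms=16/7b +231.66ms=2/7b
10) 2084.942ms=18/7b +231.66ms=2/7b
11) 2316.602ms=20/7b +694.981ms=6/7b
12) 3011.583ms=26/7b +231.66ms=2/7b
Σ=4b of 4 (74bpm 2/4) — PASS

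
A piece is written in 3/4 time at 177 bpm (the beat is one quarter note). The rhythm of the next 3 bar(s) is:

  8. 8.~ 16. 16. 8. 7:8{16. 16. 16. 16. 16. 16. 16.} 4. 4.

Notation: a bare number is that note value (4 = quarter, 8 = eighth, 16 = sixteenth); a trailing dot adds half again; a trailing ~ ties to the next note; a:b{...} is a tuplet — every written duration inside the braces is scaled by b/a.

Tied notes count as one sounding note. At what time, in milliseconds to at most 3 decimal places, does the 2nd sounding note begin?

note 2 onset = 3/4b = 254.237ms

1. 0.0ms @ 0 + 254.237ms (3/4)
2. 254.237ms @ 3/4 + 381.356ms (9/8)
3. 635.593ms @ 15/8 + 127.119ms (3/8)
4. 762.712ms @ 9/4 + 254.237ms (3/4)
5. 1016.949ms @ 3 + 145.278ms (3/7)
6. 1162.228ms @ 24/7 + 145.278ms (3/7)
7. 1307.506ms @ 27/7 + 145.278ms (3/7)
8. 1452.785ms @ 30/7 + 145.278ms (3/7)
9. 1598.063ms @ 33/7 + 145.278ms (3/7)
10. 1743.341ms @ 36/7 + 145.278ms (3/7)
11. 1888.62ms @ 39/7 + 145.278ms (3/7)
12. 2033.898ms @ 6 + 508.475ms (3/2)
13. 2542.373ms @ 15/2 + 508.475ms (3/2)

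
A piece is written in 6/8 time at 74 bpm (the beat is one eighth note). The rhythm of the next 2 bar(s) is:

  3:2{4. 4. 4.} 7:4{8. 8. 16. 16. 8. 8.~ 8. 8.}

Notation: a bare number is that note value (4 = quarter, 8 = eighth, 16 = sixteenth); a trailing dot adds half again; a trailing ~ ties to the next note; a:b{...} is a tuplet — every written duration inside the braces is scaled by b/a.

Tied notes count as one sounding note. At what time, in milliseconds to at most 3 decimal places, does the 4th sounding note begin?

1. 0.0ms @ 0 + 1621.622ms (2)
2. 1621.622ms @ 2 + 1621.622ms (2)
3. 3243.243ms @ 4 + 1621.622ms (2)
4. 4864.865ms @ 6 + 694.981ms (6/7)
5. 5559.846ms @ 48/7 + 694.981ms (6/7)
6. 6254.826ms @ 54/7 + 347.49ms (3/7)
7. 6602.317ms @ 57/7 + 347.49ms (3/7)
8. 6949.807ms @ 60/7 + 694.981ms (6/7)
9. 7644.788ms @ 66/7 + 1389.961ms (12/7)
10. 9034.749ms @ 78/7 + 694.981ms (6/7)

note 4 onset = 6b = 4864.865ms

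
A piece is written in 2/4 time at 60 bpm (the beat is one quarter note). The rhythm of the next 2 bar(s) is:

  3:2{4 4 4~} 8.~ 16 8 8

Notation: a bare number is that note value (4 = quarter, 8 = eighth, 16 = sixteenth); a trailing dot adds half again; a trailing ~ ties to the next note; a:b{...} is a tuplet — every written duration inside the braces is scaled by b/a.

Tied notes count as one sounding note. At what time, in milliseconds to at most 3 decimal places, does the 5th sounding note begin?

1. 0.0ms @ 0 + 666.667ms (2/3)
2. 666.667ms @ 2/3 + 666.667ms (2/3)
3. 1333.333ms @ 4/3 + 1666.667ms (5/3)
4. 3000.0ms @ 3 + 500.0ms (1/2)
5. 3500.0ms @ 7/2 + 500.0ms (1/2)

note 5 onset = 7/2b = 3500.0ms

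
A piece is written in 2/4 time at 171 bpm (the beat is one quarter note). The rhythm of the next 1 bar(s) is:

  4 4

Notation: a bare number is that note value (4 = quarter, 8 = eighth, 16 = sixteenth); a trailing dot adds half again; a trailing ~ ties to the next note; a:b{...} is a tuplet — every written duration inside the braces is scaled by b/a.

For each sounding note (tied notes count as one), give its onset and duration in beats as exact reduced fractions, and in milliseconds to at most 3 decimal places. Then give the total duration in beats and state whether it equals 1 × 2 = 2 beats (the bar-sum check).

1) 0.0ms=0b +350.877ms=1b
2) 350.877ms=1b +350.877ms=1b
Σ=2b of 2 (171bpm 2/4) — PASS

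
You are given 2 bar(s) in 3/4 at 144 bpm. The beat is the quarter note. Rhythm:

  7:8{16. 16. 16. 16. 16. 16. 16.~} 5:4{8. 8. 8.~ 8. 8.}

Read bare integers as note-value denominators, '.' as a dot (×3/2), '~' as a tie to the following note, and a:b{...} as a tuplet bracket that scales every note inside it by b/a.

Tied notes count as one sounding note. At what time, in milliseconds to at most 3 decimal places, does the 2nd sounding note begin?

note 2 onset = 3/7b = 178.571ms

1. 0.0ms @ 0 + 178.571ms (3/7)
2. 178.571ms @ 3/7 + 178.571ms (3/7)
3. 357.143ms @ 6/7 + 178.571ms (3/7)
4. 535.714ms @ 9/7 + 178.571ms (3/7)
5. 714.286ms @ 12/7 + 178.571ms (3/7)
6. 892.857ms @ 15/7 + 178.571ms (3/7)
7. 1071.429ms @ 18/7 + 428.571ms (36/35)
8. 1500.0ms @ 18/5 + 250.0ms (3/5)
9. 1750.0ms @ 21/5 + 500.0ms (6/5)
10. 2250.0ms @ 27/5 + 250.0ms (3/5)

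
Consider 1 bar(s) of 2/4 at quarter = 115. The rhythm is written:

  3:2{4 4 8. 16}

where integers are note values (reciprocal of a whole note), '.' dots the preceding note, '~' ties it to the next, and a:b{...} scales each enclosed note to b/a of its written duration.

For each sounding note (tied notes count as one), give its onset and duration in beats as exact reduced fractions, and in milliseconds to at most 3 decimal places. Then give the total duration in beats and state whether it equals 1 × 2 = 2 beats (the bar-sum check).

1) 0.0ms=0b +347.826ms=2/3b
2) 347.826ms=2/3b +347.826ms=2/3b
3) 695.652ms=4/3b +260.87ms=1/2b
4) 956.522ms=11/6b +86.957ms=1/6b
Σ=2b of 2 (115bpm 2/4) — PASS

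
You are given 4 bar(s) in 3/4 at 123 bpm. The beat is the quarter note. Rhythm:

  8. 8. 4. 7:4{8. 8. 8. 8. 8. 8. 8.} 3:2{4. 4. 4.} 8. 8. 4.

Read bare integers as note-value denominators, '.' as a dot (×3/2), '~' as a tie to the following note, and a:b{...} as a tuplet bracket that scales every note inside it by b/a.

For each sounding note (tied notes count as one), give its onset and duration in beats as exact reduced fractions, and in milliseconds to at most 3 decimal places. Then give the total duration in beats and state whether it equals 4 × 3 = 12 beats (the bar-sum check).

1) 0.0ms=0b +365.854ms=3/4b
2) 365.854ms=3/4b +365.854ms=3/4b
3) 731.707ms=3/2b +731.707ms=3/2b
4) 1463.415ms=3b +209.059ms=3/7b
5) 1672.474ms=24/7b +209.059ms=3/7b
6) 1881.533ms=27/7b +209.059ms=3/7b
7) 2090.592ms=30/7b +209.059ms=3/7b
8) 2299.652ms=33/7b +209.059ms=3/7b
9) 2508.711ms=36/7b +209.059ms=3/7b
10) 2717.77ms=39/7b +209.059ms=3/7b
11) 2926.829ms=6b +487.805ms=1b
12) 3414.634ms=7b +487.805ms=1b
13) 3902.439ms=8b +487.805ms=1b
14) 4390.244ms=9b +365.854ms=3/4b
15) 4756.098ms=39/4b +365.854ms=3/4b
16) 5121.951ms=21/2b +731.707ms=3/2b
Σ=12b of 12 (123bpm 3/4) — PASS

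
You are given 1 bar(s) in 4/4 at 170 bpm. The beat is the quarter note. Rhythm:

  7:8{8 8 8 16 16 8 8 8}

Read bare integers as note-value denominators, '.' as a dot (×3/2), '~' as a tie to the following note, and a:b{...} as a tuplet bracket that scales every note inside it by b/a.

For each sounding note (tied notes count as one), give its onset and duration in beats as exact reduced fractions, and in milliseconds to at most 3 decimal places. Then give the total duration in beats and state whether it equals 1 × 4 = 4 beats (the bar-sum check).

1) 0.0ms=0b +201.681ms=4/7b
2) 201.681ms=4/7b +201.681ms=4/7b
3) 403.361ms=8/7b +201.681ms=4/7b
4) 605.042ms=12/7b +100.84ms=2/7b
5) 705.882ms=2b +100.84ms=2/7b
6) 806.723ms=16/7b +201.681ms=4/7b
7) 1008.403ms=20/7b +201.681ms=4/7b
8) 1210.084ms=24/7b +201.681ms=4/7b
Σ=4b of 4 (170bpm 4/4) — PASS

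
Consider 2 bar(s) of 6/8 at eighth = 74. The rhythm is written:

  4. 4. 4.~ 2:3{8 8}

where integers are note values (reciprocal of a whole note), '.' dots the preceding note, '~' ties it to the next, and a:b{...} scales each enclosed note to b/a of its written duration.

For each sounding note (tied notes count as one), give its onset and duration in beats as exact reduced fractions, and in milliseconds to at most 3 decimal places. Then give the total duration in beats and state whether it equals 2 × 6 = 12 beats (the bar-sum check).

1) 0.0ms=0b +2432.432ms=3b
2) 2432.432ms=3b +2432.432ms=3b
3) 4864.865ms=6b +3648.649ms=9/2b
4) 8513.514ms=21/2b +1216.216ms=3/2b
Σ=12b of 12 (74bpm 6/8) — PASS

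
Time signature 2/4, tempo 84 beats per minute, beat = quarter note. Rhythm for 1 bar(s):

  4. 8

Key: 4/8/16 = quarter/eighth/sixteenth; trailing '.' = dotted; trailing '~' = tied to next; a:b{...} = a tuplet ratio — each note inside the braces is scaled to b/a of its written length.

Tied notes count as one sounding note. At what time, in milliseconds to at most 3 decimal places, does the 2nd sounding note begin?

note 2 onset = 3/2b = 1071.429ms

1. 0.0ms @ 0 + 1071.429ms (3/2)
2. 1071.429ms @ 3/2 + 357.143ms (1/2)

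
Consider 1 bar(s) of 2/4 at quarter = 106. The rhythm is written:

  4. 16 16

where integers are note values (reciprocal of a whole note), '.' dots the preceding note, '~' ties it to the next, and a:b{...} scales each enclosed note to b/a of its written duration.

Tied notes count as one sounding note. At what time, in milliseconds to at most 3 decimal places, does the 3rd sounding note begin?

1. 0.0ms @ 0 + 849.057ms (3/2)
2. 849.057ms @ 3/2 + 141.509ms (1/4)
3. 990.566ms @ 7/4 + 141.509ms (1/4)

note 3 onset = 7/4b = 990.566ms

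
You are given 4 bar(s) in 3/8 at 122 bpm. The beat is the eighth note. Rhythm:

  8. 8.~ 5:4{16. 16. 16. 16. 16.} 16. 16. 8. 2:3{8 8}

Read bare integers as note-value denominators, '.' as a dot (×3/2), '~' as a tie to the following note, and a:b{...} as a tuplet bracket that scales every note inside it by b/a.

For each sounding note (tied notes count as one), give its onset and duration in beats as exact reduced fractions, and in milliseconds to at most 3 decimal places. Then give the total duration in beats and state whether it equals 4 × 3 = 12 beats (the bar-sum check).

1) 0.0ms=0b +737.705ms=3/2b
2) 737.705ms=3/2b +1032.787ms=21/10b
3) 1770.492ms=18/5b +295.082ms=3/5b
4) 2065.574ms=21/5b +295.082ms=3/5b
5) 2360.656ms=24/5b +295.082ms=3/5b
6) 2655.738ms=27/5b +295.082ms=3/5b
7) 2950.82ms=6b +368.852ms=3/4b
8) 3319.672ms=27/4b +368.852ms=3/4b
9) 3688.525ms=15/2b +737.705ms=3/2b
10) 4426.23ms=9b +737.705ms=3/2b
11) 5163.934ms=21/2b +737.705ms=3/2b
Σ=12b of 12 (122bpm 3/8) — PASS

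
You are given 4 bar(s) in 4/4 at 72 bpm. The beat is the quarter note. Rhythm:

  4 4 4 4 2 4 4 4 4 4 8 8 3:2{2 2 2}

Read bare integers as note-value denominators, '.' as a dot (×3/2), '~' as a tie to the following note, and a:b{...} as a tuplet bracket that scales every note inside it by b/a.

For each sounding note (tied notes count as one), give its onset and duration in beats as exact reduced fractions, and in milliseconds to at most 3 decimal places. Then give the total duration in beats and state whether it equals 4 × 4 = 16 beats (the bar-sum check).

1) 0.0ms=0b +833.333ms=1b
2) 833.333ms=1b +833.333ms=1b
3) 1666.667ms=2b +833.333ms=1b
4) 2500.0ms=3b +833.333ms=1b
5) 3333.333ms=4b +1666.667ms=2b
6) 5000.0ms=6b +833.333ms=1b
7) 5833.333ms=7b +833.333ms=1b
8) 6666.667ms=8b +833.333ms=1b
9) 7500.0ms=9b +833.333ms=1b
10) 8333.333ms=10b +833.333ms=1b
11) 9166.667ms=11b +416.667ms=1/2b
12) 9583.333ms=23/2b +416.667ms=1/2b
13) 10000.0ms=12b +1111.111ms=4/3b
14) 11111.111ms=40/3b +1111.111ms=4/3b
15) 12222.222ms=44/3b +1111.111ms=4/3b
Σ=16b of 16 (72bpm 4/4) — PASS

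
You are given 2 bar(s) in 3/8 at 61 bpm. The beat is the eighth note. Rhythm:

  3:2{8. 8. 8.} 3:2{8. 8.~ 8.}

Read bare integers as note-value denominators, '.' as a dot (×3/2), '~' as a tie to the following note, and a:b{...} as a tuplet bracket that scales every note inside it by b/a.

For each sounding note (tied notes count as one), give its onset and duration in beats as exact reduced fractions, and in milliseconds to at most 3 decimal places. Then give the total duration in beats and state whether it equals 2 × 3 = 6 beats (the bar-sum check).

1) 0.0ms=0b +983.607ms=1b
2) 983.607ms=1b +983.607ms=1b
3) 1967.213ms=2b +983.607ms=1b
4) 2950.82ms=3b +983.607ms=1b
5) 3934.426ms=4b +1967.213ms=2b
Σ=6b of 6 (61bpm 3/8) — PASS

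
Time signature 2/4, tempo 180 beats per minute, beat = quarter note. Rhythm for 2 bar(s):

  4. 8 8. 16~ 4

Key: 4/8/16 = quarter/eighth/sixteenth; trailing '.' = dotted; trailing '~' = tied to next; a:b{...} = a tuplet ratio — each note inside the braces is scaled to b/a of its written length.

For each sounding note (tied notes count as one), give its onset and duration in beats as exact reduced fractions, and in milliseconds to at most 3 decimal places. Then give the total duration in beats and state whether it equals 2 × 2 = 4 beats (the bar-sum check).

1) 0.0ms=0b +500.0ms=3/2b
2) 500.0ms=3/2b +166.667ms=1/2b
3) 666.667ms=2b +250.0ms=3/4b
4) 916.667ms=11/4b +416.667ms=5/4b
Σ=4b of 4 (180bpm 2/4) — PASS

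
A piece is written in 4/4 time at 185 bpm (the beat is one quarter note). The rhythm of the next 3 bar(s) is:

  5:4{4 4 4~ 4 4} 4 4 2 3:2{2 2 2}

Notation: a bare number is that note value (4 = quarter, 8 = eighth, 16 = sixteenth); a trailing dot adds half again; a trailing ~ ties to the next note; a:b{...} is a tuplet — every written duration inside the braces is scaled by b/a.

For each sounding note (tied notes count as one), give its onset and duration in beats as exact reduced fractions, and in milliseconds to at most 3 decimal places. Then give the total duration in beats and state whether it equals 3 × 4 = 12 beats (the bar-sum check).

1) 0.0ms=0b +259.459ms=4/5b
2) 259.459ms=4/5b +259.459ms=4/5b
3) 518.919ms=8/5b +518.919ms=8/5b
4) 1037.838ms=16/5b +259.459ms=4/5b
5) 1297.297ms=4b +324.324ms=1b
6) 1621.622ms=5b +324.324ms=1b
7) 1945.946ms=6b +648.649ms=2b
8) 2594.595ms=8b +432.432ms=4/3b
9) 3027.027ms=28/3b +432.432ms=4/3b
10) 3459.459ms=32/3b +432.432ms=4/3b
Σ=12b of 12 (185bpm 4/4) — PASS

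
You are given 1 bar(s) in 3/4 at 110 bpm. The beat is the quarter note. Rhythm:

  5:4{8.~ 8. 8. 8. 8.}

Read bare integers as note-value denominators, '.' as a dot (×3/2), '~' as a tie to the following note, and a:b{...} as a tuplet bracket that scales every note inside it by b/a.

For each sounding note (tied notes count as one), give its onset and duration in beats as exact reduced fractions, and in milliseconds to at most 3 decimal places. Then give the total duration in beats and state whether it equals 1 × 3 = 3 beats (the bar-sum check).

1) 0.0ms=0b +654.545ms=6/5b
2) 654.545ms=6/5b +327.273ms=3/5b
3) 981.818ms=9/5b +327.273ms=3/5b
4) 1309.091ms=12/5b +327.273ms=3/5b
Σ=3b of 3 (110bpm 3/4) — PASS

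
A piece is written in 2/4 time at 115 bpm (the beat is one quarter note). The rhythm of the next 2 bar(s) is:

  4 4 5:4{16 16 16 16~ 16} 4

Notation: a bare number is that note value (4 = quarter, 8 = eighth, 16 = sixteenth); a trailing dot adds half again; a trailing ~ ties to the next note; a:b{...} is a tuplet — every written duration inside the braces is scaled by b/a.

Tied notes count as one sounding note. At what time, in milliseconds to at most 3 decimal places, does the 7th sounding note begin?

note 7 onset = 3b = 1565.217ms

1. 0.0ms @ 0 + 521.739ms (1)
2. 521.739ms @ 1 + 521.739ms (1)
3. 1043.478ms @ 2 + 104.348ms (1/5)
4. 1147.826ms @ 11/5 + 104.348ms (1/5)
5. 1252.174ms @ 12/5 + 104.348ms (1/5)
6. 1356.522ms @ 13/5 + 208.696ms (2/5)
7. 1565.217ms @ 3 + 521.739ms (1)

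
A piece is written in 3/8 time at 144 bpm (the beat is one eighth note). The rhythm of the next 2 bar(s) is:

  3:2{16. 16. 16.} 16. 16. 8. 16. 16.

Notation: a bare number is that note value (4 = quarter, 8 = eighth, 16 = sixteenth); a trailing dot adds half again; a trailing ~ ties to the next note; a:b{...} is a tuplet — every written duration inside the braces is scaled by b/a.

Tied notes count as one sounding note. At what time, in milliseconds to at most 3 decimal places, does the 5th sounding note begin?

note 5 onset = 9/4b = 937.5ms

1. 0.0ms @ 0 + 208.333ms (1/2)
2. 208.333ms @ 1/2 + 208.333ms (1/2)
3. 416.667ms @ 1 + 208.333ms (1/2)
4. 625.0ms @ 3/2 + 312.5ms (3/4)
5. 937.5ms @ 9/4 + 312.5ms (3/4)
6. 1250.0ms @ 3 + 625.0ms (3/2)
7. 1875.0ms @ 9/2 + 312.5ms (3/4)
8. 2187.5ms @ 21/4 + 312.5ms (3/4)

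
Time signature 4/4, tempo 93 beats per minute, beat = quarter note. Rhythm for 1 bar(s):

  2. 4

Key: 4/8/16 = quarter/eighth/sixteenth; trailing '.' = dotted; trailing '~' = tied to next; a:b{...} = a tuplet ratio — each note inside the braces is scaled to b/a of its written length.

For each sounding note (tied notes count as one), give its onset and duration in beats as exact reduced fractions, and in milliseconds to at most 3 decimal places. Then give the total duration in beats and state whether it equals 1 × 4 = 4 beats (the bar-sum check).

1) 0.0ms=0b +1935.484ms=3b
2) 1935.484ms=3b +645.161ms=1b
Σ=4b of 4 (93bpm 4/4) — PASS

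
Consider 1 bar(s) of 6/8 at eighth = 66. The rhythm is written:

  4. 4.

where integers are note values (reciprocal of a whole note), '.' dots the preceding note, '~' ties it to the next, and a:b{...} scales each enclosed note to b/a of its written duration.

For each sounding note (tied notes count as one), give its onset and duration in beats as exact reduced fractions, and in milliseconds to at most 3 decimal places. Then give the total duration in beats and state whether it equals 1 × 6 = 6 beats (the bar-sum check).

1) 0.0ms=0b +2727.273ms=3b
2) 2727.273ms=3b +2727.273ms=3b
Σ=6b of 6 (66bpm 6/8) — PASS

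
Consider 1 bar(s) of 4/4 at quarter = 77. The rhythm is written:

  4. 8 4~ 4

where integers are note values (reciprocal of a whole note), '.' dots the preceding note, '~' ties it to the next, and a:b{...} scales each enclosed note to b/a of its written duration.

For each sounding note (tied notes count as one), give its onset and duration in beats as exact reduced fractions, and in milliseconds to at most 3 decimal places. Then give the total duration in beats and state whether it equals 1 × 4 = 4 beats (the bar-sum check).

1) 0.0ms=0b +1168.831ms=3/2b
2) 1168.831ms=3/2b +389.61ms=1/2b
3) 1558.442ms=2b +1558.442ms=2b
Σ=4b of 4 (77bpm 4/4) — PASS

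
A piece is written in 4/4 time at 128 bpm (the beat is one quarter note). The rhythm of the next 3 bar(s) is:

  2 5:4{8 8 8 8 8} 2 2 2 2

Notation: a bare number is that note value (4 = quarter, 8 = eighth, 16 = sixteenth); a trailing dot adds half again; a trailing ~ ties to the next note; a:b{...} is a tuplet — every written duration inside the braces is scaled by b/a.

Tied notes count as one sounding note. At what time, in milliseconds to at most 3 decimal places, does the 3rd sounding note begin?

1. 0.0ms @ 0 + 937.5ms (2)
2. 937.5ms @ 2 + 187.5ms (2/5)
3. 1125.0ms @ 12/5 + 187.5ms (2/5)
4. 1312.5ms @ 14/5 + 187.5ms (2/5)
5. 1500.0ms @ 16/5 + 187.5ms (2/5)
6. 1687.5ms @ 18/5 + 187.5ms (2/5)
7. 1875.0ms @ 4 + 937.5ms (2)
8. 2812.5ms @ 6 + 937.5ms (2)
9. 3750.0ms @ 8 + 937.5ms (2)
10. 4687.5ms @ 10 + 937.5ms (2)

note 3 onset = 12/5b = 1125.0ms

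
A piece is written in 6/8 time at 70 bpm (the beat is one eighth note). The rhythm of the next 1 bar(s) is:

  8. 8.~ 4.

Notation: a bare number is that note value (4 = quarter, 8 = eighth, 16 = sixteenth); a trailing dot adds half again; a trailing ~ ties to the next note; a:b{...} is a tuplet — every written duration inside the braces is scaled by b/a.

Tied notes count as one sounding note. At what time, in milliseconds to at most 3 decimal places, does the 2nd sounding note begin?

1. 0.0ms @ 0 + 1285.714ms (3/2)
2. 1285.714ms @ 3/2 + 3857.143ms (9/2)

note 2 onset = 3/2b = 1285.714ms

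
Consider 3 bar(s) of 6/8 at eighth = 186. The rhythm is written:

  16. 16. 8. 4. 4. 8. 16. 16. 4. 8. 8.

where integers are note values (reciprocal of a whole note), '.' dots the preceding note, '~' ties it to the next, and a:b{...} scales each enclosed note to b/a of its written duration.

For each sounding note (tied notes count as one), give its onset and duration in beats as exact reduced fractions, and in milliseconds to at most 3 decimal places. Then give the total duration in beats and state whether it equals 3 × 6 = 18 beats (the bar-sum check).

1) 0.0ms=0b +241.935ms=3/4b
2) 241.935ms=3/4b +241.935ms=3/4b
3) 483.871ms=3/2b +483.871ms=3/2b
4) 967.742ms=3b +967.742ms=3b
5) 1935.484ms=6b +967.742ms=3b
6) 2903.226ms=9b +483.871ms=3/2b
7) 3387.097ms=21/2b +241.935ms=3/4b
8) 3629.032ms=45/4b +241.935ms=3/4b
9) 3870.968ms=12b +967.742ms=3b
10) 4838.71ms=15b +483.871ms=3/2b
11) 5322.581ms=33/2b +483.871ms=3/2b
Σ=18b of 18 (186bpm 6/8) — PASS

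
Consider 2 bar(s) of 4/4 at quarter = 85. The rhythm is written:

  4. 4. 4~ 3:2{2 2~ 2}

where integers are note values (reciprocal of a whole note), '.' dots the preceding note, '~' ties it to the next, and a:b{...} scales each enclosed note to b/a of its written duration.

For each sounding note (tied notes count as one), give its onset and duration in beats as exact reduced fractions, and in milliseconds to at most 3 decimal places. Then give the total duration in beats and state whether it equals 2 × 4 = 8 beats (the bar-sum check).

1) 0.0ms=0b +1058.824ms=3/2b
2) 1058.824ms=3/2b +1058.824ms=3/2b
3) 2117.647ms=3b +1647.059ms=7/3b
4) 3764.706ms=16/3b +1882.353ms=8/3b
Σ=8b of 8 (85bpm 4/4) — PASS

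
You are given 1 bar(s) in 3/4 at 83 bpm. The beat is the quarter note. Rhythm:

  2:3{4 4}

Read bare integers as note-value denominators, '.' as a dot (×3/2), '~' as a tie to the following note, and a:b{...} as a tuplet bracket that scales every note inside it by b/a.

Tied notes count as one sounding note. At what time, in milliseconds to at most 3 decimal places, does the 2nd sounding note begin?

note 2 onset = 3/2b = 1084.337ms

1. 0.0ms @ 0 + 1084.337ms (3/2)
2. 1084.337ms @ 3/2 + 1084.337ms (3/2)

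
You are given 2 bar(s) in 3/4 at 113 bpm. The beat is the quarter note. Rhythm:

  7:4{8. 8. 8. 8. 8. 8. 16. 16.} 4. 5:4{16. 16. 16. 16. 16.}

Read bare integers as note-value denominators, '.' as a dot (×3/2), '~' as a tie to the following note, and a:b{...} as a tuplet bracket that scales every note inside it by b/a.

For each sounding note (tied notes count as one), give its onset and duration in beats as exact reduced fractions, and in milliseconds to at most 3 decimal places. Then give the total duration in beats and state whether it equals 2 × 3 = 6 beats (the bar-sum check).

1) 0.0ms=0b +227.56ms=3/7b
2) 227.56ms=3/7b +227.56ms=3/7b
3) 455.12ms=6/7b +227.56ms=3/7b
4) 682.68ms=9/7b +227.56ms=3/7b
5) 910.24ms=12/7b +227.56ms=3/7b
6) 1137.8ms=15/7b +227.56ms=3/7b
7) 1365.36ms=18/7b +113.78ms=3/14b
8) 1479.14ms=39/14b +113.78ms=3/14b
9) 1592.92ms=3b +796.46ms=3/2b
10) 2389.381ms=9/2b +159.292ms=3/10b
11) 2548.673ms=24/5b +159.292ms=3/10b
12) 2707.965ms=51/10b +159.292ms=3/10b
13) 2867.257ms=27/5b +159.292ms=3/10b
14) 3026.549ms=57/10b +159.292ms=3/10b
Σ=6b of 6 (113bpm 3/4) — PASS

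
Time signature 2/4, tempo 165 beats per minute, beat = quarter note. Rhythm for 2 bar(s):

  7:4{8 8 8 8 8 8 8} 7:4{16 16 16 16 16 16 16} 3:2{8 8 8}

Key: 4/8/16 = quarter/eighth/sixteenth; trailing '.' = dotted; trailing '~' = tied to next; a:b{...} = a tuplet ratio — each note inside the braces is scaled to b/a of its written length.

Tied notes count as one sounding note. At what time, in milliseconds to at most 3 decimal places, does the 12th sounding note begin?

note 12 onset = 18/7b = 935.065ms

1. 0.0ms @ 0 + 103.896ms (2/7)
2. 103.896ms @ 2/7 + 103.896ms (2/7)
3. 207.792ms @ 4/7 + 103.896ms (2/7)
4. 311.688ms @ 6/7 + 103.896ms (2/7)
5. 415.584ms @ 8/7 + 103.896ms (2/7)
6. 519.481ms @ 10/7 + 103.896ms (2/7)
7. 623.377ms @ 12/7 + 103.896ms (2/7)
8. 727.273ms @ 2 + 51.948ms (1/7)
9. 779.221ms @ 15/7 + 51.948ms (1/7)
10. 831.169ms @ 16/7 + 51.948ms (1/7)
11. 883.117ms @ 17/7 + 51.948ms (1/7)
12. 935.065ms @ 18/7 + 51.948ms (1/7)
13. 987.013ms @ 19/7 + 51.948ms (1/7)
14. 1038.961ms @ 20/7 + 51.948ms (1/7)
15. 1090.909ms @ 3 + 121.212ms (1/3)
16. 1212.121ms @ 10/3 + 121.212ms (1/3)
17. 1333.333ms @ 11/3 + 121.212ms (1/3)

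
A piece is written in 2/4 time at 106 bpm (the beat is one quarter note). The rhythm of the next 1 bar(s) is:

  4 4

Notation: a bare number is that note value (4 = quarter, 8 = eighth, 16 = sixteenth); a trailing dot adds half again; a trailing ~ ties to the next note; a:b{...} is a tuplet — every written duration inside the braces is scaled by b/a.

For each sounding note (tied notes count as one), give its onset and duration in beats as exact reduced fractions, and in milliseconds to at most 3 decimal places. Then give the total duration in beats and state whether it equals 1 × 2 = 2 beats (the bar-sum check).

1) 0.0ms=0b +566.038ms=1b
2) 566.038ms=1b +566.038ms=1b
Σ=2b of 2 (106bpm 2/4) — PASS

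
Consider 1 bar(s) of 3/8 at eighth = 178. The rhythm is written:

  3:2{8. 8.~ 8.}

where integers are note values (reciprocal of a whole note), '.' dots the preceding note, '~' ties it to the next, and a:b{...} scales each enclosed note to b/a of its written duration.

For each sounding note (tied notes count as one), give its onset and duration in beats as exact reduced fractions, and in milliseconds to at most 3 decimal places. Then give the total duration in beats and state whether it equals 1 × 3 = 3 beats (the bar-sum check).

1) 0.0ms=0b +337.079ms=1b
2) 337.079ms=1b +674.157ms=2b
Σ=3b of 3 (178bpm 3/8) — PASS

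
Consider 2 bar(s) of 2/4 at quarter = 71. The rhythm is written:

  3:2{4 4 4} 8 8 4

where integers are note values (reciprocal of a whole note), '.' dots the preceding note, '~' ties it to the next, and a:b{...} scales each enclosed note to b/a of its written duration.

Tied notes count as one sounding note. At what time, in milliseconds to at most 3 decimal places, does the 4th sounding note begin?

1. 0.0ms @ 0 + 563.38ms (2/3)
2. 563.38ms @ 2/3 + 563.38ms (2/3)
3. 1126.761ms @ 4/3 + 563.38ms (2/3)
4. 1690.141ms @ 2 + 422.535ms (1/2)
5. 2112.676ms @ 5/2 + 422.535ms (1/2)
6. 2535.211ms @ 3 + 845.07ms (1)

note 4 onset = 2b = 1690.141ms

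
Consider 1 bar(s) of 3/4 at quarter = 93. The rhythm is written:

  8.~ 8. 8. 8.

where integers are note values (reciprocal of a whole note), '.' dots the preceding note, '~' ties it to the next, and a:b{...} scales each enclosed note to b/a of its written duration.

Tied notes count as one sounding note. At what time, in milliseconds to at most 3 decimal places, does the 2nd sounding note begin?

note 2 onset = 3/2b = 967.742ms

1. 0.0ms @ 0 + 967.742ms (3/2)
2. 967.742ms @ 3/2 + 483.871ms (3/4)
3. 1451.613ms @ 9/4 + 483.871ms (3/4)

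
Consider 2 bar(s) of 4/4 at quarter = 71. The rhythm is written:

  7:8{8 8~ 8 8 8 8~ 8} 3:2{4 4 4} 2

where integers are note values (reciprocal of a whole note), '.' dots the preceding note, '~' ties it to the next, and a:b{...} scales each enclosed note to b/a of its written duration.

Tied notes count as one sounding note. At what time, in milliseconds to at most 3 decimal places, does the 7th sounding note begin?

note 7 onset = 14/3b = 3943.662ms

1. 0.0ms @ 0 + 482.897ms (4/7)
2. 482.897ms @ 4/7 + 965.795ms (8/7)
3. 1448.692ms @ 12/7 + 482.897ms (4/7)
4. 1931.59ms @ 16/7 + 482.897ms (4/7)
5. 2414.487ms @ 20/7 + 965.795ms (8/7)
6. 3380.282ms @ 4 + 563.38ms (2/3)
7. 3943.662ms @ 14/3 + 563.38ms (2/3)
8. 4507.042ms @ 16/3 + 563.38ms (2/3)
9. 5070.423ms @ 6 + 1690.141ms (2)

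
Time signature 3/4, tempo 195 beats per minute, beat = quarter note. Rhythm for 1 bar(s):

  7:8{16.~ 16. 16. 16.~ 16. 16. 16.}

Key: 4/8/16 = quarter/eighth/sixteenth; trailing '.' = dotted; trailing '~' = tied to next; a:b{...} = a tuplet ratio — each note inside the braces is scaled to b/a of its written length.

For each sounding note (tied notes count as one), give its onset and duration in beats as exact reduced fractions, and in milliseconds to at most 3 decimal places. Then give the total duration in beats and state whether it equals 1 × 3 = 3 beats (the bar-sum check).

1) 0.0ms=0b +263.736ms=6/7b
2) 263.736ms=6/7b +131.868ms=3/7b
3) 395.604ms=9/7b +263.736ms=6/7b
4) 659.341ms=15/7b +131.868ms=3/7b
5) 791.209ms=18/7b +131.868ms=3/7b
Σ=3b of 3 (195bpm 3/4) — PASS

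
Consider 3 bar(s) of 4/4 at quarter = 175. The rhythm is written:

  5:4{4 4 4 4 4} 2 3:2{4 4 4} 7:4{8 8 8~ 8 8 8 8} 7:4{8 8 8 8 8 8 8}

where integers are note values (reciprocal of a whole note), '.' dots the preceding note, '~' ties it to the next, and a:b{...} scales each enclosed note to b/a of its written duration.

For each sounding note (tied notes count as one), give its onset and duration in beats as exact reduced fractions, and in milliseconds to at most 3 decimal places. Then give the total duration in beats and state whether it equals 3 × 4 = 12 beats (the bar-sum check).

1) 0.0ms=0b +274.286ms=4/5b
2) 274.286ms=4/5b +274.286ms=4/5b
3) 548.571ms=8/5b +274.286ms=4/5b
4) 822.857ms=12/5b +274.286ms=4/5b
5) 1097.143ms=16/5b +274.286ms=4/5b
6) 1371.429ms=4b +685.714ms=2b
7) 2057.143ms=6b +228.571ms=2/3b
8) 2285.714ms=20/3b +228.571ms=2/3b
9) 2514.286ms=22/3b +228.571ms=2/3b
10) 2742.857ms=8b +97.959ms=2/7b
11) 2840.816ms=58/7b +97.959ms=2/7b
12) 2938.776ms=60/7b +195.918ms=4/7b
13) 3134.694ms=64/7b +97.959ms=2/7b
14) 3232.653ms=66/7b +97.959ms=2/7b
15) 3330.612ms=68/7b +97.959ms=2/7b
16) 3428.571ms=10b +97.959ms=2/7b
17) 3526.531ms=72/7b +97.959ms=2/7b
18) 3624.49ms=74/7b +97.959ms=2/7b
19) 3722.449ms=76/7b +97.959ms=2/7b
20) 3820.408ms=78/7b +97.959ms=2/7b
21) 3918.367ms=80/7b +97.959ms=2/7b
22) 4016.327ms=82/7b +97.959ms=2/7b
Σ=12b of 12 (175bpm 4/4) — PASS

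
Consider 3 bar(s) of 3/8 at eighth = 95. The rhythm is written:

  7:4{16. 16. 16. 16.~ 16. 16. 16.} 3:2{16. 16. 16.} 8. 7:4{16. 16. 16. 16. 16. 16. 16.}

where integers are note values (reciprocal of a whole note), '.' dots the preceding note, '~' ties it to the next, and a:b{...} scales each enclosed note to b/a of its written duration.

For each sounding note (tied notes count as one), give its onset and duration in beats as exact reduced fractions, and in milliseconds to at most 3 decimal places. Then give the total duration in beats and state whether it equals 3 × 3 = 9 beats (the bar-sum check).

1) 0.0ms=0b +270.677ms=3/7b
2) 270.677ms=3/7b +270.677ms=3/7b
3) 541.353ms=6/7b +270.677ms=3/7b
4) 812.03ms=9/7b +541.353ms=6/7b
5) 1353.383ms=15/7b +270.677ms=3/7b
6) 1624.06ms=18/7b +270.677ms=3/7b
7) 1894.737ms=3b +315.789ms=1/2b
8) 2210.526ms=7/2b +315.789ms=1/2b
9) 2526.316ms=4b +315.789ms=1/2b
10) 2842.105ms=9/2b +947.368ms=3/2b
11) 3789.474ms=6b +270.677ms=3/7b
12) 4060.15ms=45/7b +270.677ms=3/7b
13) 4330.827ms=48/7b +270.677ms=3/7b
14) 4601.504ms=51/7b +270.677ms=3/7b
15) 4872.18ms=54/7b +270.677ms=3/7b
16) 5142.857ms=57/7b +270.677ms=3/7b
17) 5413.534ms=60/7b +270.677ms=3/7b
Σ=9b of 9 (95bpm 3/8) — PASS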